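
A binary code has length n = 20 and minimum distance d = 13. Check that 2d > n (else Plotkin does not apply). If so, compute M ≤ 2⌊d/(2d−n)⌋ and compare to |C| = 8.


Plotkin bound M ≤ 4; given |C| = 8 > bound (violated).

Check applicability: 2d = 26, n = 20.
2d − n = 6 > 0, so Plotkin applies.
Compute d/(2d−n) = 13/6 ≈ 2.1667.
⌊d/(2d−n)⌋ = 2.
Plotkin bound: M ≤ 2·2 = 4.
Given |C| = 8, check: VIOLATED.
This |C| is above the Plotkin bound, so no binary code with n = 20, d = 13 and 8 codewords exists.


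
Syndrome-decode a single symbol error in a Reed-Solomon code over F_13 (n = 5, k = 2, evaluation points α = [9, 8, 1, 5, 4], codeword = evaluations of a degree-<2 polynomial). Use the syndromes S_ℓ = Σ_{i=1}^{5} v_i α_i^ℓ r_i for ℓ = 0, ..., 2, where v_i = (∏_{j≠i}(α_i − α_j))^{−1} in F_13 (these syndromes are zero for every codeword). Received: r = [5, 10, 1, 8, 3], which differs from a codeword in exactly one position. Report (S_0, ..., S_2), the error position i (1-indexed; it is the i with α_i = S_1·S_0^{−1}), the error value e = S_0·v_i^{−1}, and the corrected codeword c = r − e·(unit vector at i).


S = (4, 10, 12), error at position 1, error magnitude e = 3, c = [2, 10, 1, 8, 3].

Step 1: column multipliers v_i = (∏_{j≠i}(α_i − α_j))^{−1} mod 13.
  i = 1 (α = 9): (9−8)(9−1)(9−5)(9−4) = 1·8·4·5 = 160 ≡ 4, so v_1 = 4^{−1} = 10 (mod 13).
  i = 2 (α = 8): (8−9)(8−1)(8−5)(8−4) = (−1)·7·3·4 = −84 ≡ 7, so v_2 = 7^{−1} = 2 (mod 13).
  i = 3 (α = 1): (1−9)(1−8)(1−5)(1−4) = (−8)·(−7)·(−4)·(−3) = 672 ≡ 9, so v_3 = 9^{−1} = 3 (mod 13).
  i = 4 (α = 5): (5−9)(5−8)(5−1)(5−4) = (−4)·(−3)·4·1 = 48 ≡ 9, so v_4 = 9^{−1} = 3 (mod 13).
  i = 5 (α = 4): (4−9)(4−8)(4−1)(4−5) = (−5)·(−4)·3·(−1) = −60 ≡ 5, so v_5 = 5^{−1} = 8 (mod 13).
  v = [10, 2, 3, 3, 8].
Step 2: syndromes of r = [5, 10, 1, 8, 3] (all sums mod 13).
  S_0 = Σ v_i r_i = 10·5 + 2·10 + 3·1 + 3·8 + 8·3 = 121 ≡ 4.
  S_1 = Σ v_i α_i r_i = 10·9·5 + 2·8·10 + 3·1·1 + 3·5·8 + 8·4·3 = 829 ≡ 10.
  α_i^2 mod 13 = [3, 12, 1, 12, 3].
  S_2 = Σ v_i α_i^2 r_i = 10·3·5 + 2·12·10 + 3·1·1 + 3·12·8 + 8·3·3 = 753 ≡ 12.
  S = (4, 10, 12) ≠ 0, so r is not a codeword (an error is present).
Step 3: locate the error. For a single error e at position i, S_ℓ = v_i·e·α_i^ℓ, so α_err = S_1/S_0.
  S_0^{−1} = 4^{−1} = 10 (mod 13), so α_err = 10·10 = 100 ≡ 9 = α_1. Error position i = 1.
  Consistency check: S_2/S_1 = 12·4 = 48 ≡ 9 = α_err ✓ (single-error assumption holds).
Step 4: error magnitude e = S_0/v_1 = S_0·∏_{j≠1}(α_1 − α_j) = 4·4 = 16 ≡ 3 (mod 13).
Step 5: correct position 1: c_1 = r_1 − e = 5 − 3 ≡ 2 (mod 13). Hence c = [2, 10, 1, 8, 3].
  Check: interpolating c through the α_i gives m(x) = 9 + 5·x (degree < 2) with m(α_i) = c_i for every i, so c is indeed a codeword.


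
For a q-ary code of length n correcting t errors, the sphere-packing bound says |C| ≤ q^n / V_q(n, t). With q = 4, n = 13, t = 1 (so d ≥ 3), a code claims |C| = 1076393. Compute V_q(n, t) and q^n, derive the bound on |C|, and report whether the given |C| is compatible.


V_q(n, t) = 40, q^n = 67108864, Hamming bound = 1677721, |C| = 1076393 ≤ bound (satisfied).

Step 1: Compute V_q(n, t) = Σ_{j=0}^1 C(n, j) (q−1)^j.
  j = 0: C(13,0)·(3)^0 = 1·1 = 1.
  j = 1: C(13,1)·(3)^1 = 13·3 = 39.
  V_q(n, t) = 1 + 39 = 40.
Step 2: q^n = 4^13 = 67108864.
Step 3: Hamming bound ⌊q^n / V_q(n,t)⌋ = ⌊67108864/40⌋ = 1677721.
Step 4: Compare |C| = 1076393 to 1677721: satisfied.
The claimed |C| lies below the Hamming bound.


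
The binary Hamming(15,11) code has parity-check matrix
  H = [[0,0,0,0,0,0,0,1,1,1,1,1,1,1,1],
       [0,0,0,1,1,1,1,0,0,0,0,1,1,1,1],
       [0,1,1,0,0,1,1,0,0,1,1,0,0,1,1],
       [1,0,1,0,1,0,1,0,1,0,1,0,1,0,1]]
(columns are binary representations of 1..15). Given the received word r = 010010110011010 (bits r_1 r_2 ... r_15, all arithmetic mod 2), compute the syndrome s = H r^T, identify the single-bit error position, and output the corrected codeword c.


s = (0, 0, 0, 1)^T, error position = 1, corrected codeword c = 110010110011010

Compute s = H r^T mod 2 one row at a time:
  s_1 = 1 + 0 + 0 + 1 + 1 + 0 + 1 + 0 = 4 ≡ 0 (mod 2).
  s_2 = 0 + 1 + 0 + 1 + 1 + 0 + 1 + 0 = 4 ≡ 0 (mod 2).
  s_3 = 1 + 0 + 0 + 1 + 0 + 1 + 1 + 0 = 4 ≡ 0 (mod 2).
  s_4 = 0 + 0 + 1 + 1 + 0 + 1 + 0 + 0 = 3 ≡ 1 (mod 2).
s = (0, 0, 0, 1)^T — this equals column 1 of H (binary 0001), so error is at position 1.
Correct: flip bit 1 of r = 010010110011010 to get c = 110010110011010.


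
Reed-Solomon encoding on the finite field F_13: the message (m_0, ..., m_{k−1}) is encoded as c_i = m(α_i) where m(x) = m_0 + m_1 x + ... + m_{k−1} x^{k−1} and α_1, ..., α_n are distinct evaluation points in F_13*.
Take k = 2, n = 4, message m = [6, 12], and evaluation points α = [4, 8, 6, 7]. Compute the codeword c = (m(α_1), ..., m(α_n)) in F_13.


c = [2, 11, 0, 12]

Message polynomial: m(x) = 6 + 12·x (mod 13).
For each evaluation point α_i, compute m(α_i) mod 13:
  α_1 = 4: Horner steps 12 → 2, so m(4) = 2.
  α_2 = 8: Horner steps 12 → 11, so m(8) = 11.
  α_3 = 6: Horner steps 12 → 0, so m(6) = 0.
  α_4 = 7: Horner steps 12 → 12, so m(7) = 12.
Codeword c = [2, 11, 0, 12] ∈ F_13^4.


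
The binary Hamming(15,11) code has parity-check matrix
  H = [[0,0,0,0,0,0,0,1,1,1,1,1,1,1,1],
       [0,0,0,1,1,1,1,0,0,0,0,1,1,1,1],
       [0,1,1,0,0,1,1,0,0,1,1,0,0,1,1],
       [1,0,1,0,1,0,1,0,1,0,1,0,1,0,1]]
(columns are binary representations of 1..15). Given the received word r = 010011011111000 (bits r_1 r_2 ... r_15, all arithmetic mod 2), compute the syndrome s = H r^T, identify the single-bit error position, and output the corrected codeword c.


s = (1, 1, 0, 1)^T, error position = 13, corrected codeword c = 010011011111100

Compute s = H r^T mod 2 one row at a time:
  s_1 = 1 + 1 + 1 + 1 + 1 + 0 + 0 + 0 = 5 ≡ 1 (mod 2).
  s_2 = 0 + 1 + 1 + 0 + 1 + 0 + 0 + 0 = 3 ≡ 1 (mod 2).
  s_3 = 1 + 0 + 1 + 0 + 1 + 1 + 0 + 0 = 4 ≡ 0 (mod 2).
  s_4 = 0 + 0 + 1 + 0 + 1 + 1 + 0 + 0 = 3 ≡ 1 (mod 2).
s = (1, 1, 0, 1)^T — this equals column 13 of H (binary 1101), so error is at position 13.
Correct: flip bit 13 of r = 010011011111000 to get c = 010011011111100.


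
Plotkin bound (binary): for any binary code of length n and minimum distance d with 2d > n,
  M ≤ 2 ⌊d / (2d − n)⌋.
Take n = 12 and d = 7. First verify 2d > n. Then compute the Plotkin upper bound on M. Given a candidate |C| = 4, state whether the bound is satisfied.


Plotkin bound M ≤ 6; given |C| = 4 ≤ bound (satisfied).

Check applicability: 2d = 14, n = 12.
2d − n = 2 > 0, so Plotkin applies.
Compute d/(2d−n) = 7/2 ≈ 3.5000.
⌊d/(2d−n)⌋ = 3.
Plotkin bound: M ≤ 2·3 = 6.
Given |C| = 4, check: satisfied.
This |C| is below the Plotkin bound.


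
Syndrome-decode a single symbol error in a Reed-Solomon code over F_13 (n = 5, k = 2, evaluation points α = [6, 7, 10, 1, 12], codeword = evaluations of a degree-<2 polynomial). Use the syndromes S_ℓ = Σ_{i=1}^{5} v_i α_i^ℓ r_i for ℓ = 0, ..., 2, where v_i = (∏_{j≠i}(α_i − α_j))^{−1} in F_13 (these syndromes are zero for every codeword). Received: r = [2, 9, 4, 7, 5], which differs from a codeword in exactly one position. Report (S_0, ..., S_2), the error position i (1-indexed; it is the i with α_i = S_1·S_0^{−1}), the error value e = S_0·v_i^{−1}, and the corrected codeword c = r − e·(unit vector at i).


S = (11, 11, 11), error at position 4, error magnitude e = 1, c = [2, 9, 4, 6, 5].

Step 1: column multipliers v_i = (∏_{j≠i}(α_i − α_j))^{−1} mod 13.
  i = 1 (α = 6): (6−7)(6−10)(6−1)(6−12) = (−1)·(−4)·5·(−6) = −120 ≡ 10, so v_1 = 10^{−1} = 4 (mod 13).
  i = 2 (α = 7): (7−6)(7−10)(7−1)(7−12) = 1·(−3)·6·(−5) = 90 ≡ 12, so v_2 = 12^{−1} = 12 (mod 13).
  i = 3 (α = 10): (10−6)(10−7)(10−1)(10−12) = 4·3·9·(−2) = −216 ≡ 5, so v_3 = 5^{−1} = 8 (mod 13).
  i = 4 (α = 1): (1−6)(1−7)(1−10)(1−12) = (−5)·(−6)·(−9)·(−11) = 2970 ≡ 6, so v_4 = 6^{−1} = 11 (mod 13).
  i = 5 (α = 12): (12−6)(12−7)(12−10)(12−1) = 6·5·2·11 = 660 ≡ 10, so v_5 = 10^{−1} = 4 (mod 13).
  v = [4, 12, 8, 11, 4].
Step 2: syndromes of r = [2, 9, 4, 7, 5] (all sums mod 13).
  S_0 = Σ v_i r_i = 4·2 + 12·9 + 8·4 + 11·7 + 4·5 = 245 ≡ 11.
  S_1 = Σ v_i α_i r_i = 4·6·2 + 12·7·9 + 8·10·4 + 11·1·7 + 4·12·5 = 1441 ≡ 11.
  α_i^2 mod 13 = [10, 10, 9, 1, 1].
  S_2 = Σ v_i α_i^2 r_i = 4·10·2 + 12·10·9 + 8·9·4 + 11·1·7 + 4·1·5 = 1545 ≡ 11.
  S = (11, 11, 11) ≠ 0, so r is not a codeword (an error is present).
Step 3: locate the error. For a single error e at position i, S_ℓ = v_i·e·α_i^ℓ, so α_err = S_1/S_0.
  S_0^{−1} = 11^{−1} = 6 (mod 13), so α_err = 11·6 = 66 ≡ 1 = α_4. Error position i = 4.
  Consistency check: S_2/S_1 = 11·6 = 66 ≡ 1 = α_err ✓ (single-error assumption holds).
Step 4: error magnitude e = S_0/v_4 = S_0·∏_{j≠4}(α_4 − α_j) = 11·6 = 66 ≡ 1 (mod 13).
Step 5: correct position 4: c_4 = r_4 − e = 7 − 1 ≡ 6 (mod 13). Hence c = [2, 9, 4, 6, 5].
  Check: interpolating c through the α_i gives m(x) = 12 + 7·x (degree < 2) with m(α_i) = c_i for every i, so c is indeed a codeword.


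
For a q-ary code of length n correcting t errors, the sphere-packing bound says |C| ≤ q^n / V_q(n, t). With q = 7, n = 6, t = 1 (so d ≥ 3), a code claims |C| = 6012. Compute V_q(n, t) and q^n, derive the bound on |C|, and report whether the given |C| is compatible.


V_q(n, t) = 37, q^n = 117649, Hamming bound = 3179, |C| = 6012 > bound (violated).

Step 1: Compute V_q(n, t) = Σ_{j=0}^1 C(n, j) (q−1)^j.
  j = 0: C(6,0)·(6)^0 = 1·1 = 1.
  j = 1: C(6,1)·(6)^1 = 6·6 = 36.
  V_q(n, t) = 1 + 36 = 37.
Step 2: q^n = 7^6 = 117649.
Step 3: Hamming bound ⌊q^n / V_q(n,t)⌋ = ⌊117649/37⌋ = 3179.
Step 4: Compare |C| = 6012 to 3179: violated.
The claimed |C| lies above the Hamming bound, so no 7-ary code of length 6 with d ≥ 3 can have 6012 codewords.


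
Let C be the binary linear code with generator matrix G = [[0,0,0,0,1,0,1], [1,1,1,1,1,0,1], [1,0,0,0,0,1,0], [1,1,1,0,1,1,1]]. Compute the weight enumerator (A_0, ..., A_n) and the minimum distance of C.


Weight distribution: A_0 = 1, A_2 = 5, A_4 = 7, A_6 = 3. Minimum distance d = 2.

Enumerate all 2^4 = 16 messages m ∈ F_2^4.
For each, compute codeword c = mG in F_2^7, then tally its weight.
  m = 0000 → c = 0000000, weight = 0.
  m = 1000 → c = 0000101, weight = 2.
  m = 0100 → c = 1111101, weight = 6.
  m = 1100 → c = 1111000, weight = 4.
  m = 0010 → c = 1000010, weight = 2.
  m = 1010 → c = 1000111, weight = 4.
  m = 0110 → c = 0111111, weight = 6.
  m = 1110 → c = 0111010, weight = 4.
  m = 0001 → c = 1110111, weight = 6.
  m = 1001 → c = 1110010, weight = 4.
  m = 0101 → c = 0001010, weight = 2.
  m = 1101 → c = 0001111, weight = 4.
  m = 0011 → c = 0110101, weight = 4.
  m = 1011 → c = 0110000, weight = 2.
  m = 0111 → c = 1001000, weight = 2.
  m = 1111 → c = 1001101, weight = 4.
Tally weights:
  weight 0: 1 codewords.
  weight 2: 5 codewords.
  weight 4: 7 codewords.
  weight 6: 3 codewords.
Minimum distance d = smallest w > 0 with A_w > 0 = 2.
Sanity: Σ A_w = 16 = 2^4 = 16 ✓.


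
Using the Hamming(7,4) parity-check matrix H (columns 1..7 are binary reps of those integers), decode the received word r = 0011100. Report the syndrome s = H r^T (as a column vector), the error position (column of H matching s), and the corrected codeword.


s = (0, 1, 0)^T, error position = 2, corrected codeword c = 0111100

Compute s = H r^T mod 2 one row at a time:
  s_1 = 1 + 1 + 0 + 0 = 2 ≡ 0 (mod 2).
  s_2 = 0 + 1 + 0 + 0 = 1 ≡ 1 (mod 2).
  s_3 = 0 + 1 + 1 + 0 = 2 ≡ 0 (mod 2).
s = (0, 1, 0)^T — this equals column 2 of H (binary 010), so error is at position 2.
Correct: flip bit 2 of r = 0011100 to get c = 0111100.


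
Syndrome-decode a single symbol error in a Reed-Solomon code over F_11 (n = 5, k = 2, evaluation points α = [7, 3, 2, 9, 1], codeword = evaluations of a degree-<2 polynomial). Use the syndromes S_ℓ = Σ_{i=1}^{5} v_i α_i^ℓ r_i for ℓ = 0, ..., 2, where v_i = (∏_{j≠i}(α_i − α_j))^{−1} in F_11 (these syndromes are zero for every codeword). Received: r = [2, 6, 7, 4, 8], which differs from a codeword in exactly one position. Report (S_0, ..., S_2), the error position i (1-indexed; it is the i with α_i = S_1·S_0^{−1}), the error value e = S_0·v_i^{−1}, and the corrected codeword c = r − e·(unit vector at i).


S = (4, 3, 5), error at position 4, error magnitude e = 4, c = [2, 6, 7, 0, 8].

Step 1: column multipliers v_i = (∏_{j≠i}(α_i − α_j))^{−1} mod 11.
  i = 1 (α = 7): (7−3)(7−2)(7−9)(7−1) = 4·5·(−2)·6 = −240 ≡ 2, so v_1 = 2^{−1} = 6 (mod 11).
  i = 2 (α = 3): (3−7)(3−2)(3−9)(3−1) = (−4)·1·(−6)·2 = 48 ≡ 4, so v_2 = 4^{−1} = 3 (mod 11).
  i = 3 (α = 2): (2−7)(2−3)(2−9)(2−1) = (−5)·(−1)·(−7)·1 = −35 ≡ 9, so v_3 = 9^{−1} = 5 (mod 11).
  i = 4 (α = 9): (9−7)(9−3)(9−2)(9−1) = 2·6·7·8 = 672 ≡ 1, so v_4 = 1^{−1} = 1 (mod 11).
  i = 5 (α = 1): (1−7)(1−3)(1−2)(1−9) = (−6)·(−2)·(−1)·(−8) = 96 ≡ 8, so v_5 = 8^{−1} = 7 (mod 11).
  v = [6, 3, 5, 1, 7].
Step 2: syndromes of r = [2, 6, 7, 4, 8] (all sums mod 11).
  S_0 = Σ v_i r_i = 6·2 + 3·6 + 5·7 + 1·4 + 7·8 = 125 ≡ 4.
  S_1 = Σ v_i α_i r_i = 6·7·2 + 3·3·6 + 5·2·7 + 1·9·4 + 7·1·8 = 300 ≡ 3.
  α_i^2 mod 11 = [5, 9, 4, 4, 1].
  S_2 = Σ v_i α_i^2 r_i = 6·5·2 + 3·9·6 + 5·4·7 + 1·4·4 + 7·1·8 = 434 ≡ 5.
  S = (4, 3, 5) ≠ 0, so r is not a codeword (an error is present).
Step 3: locate the error. For a single error e at position i, S_ℓ = v_i·e·α_i^ℓ, so α_err = S_1/S_0.
  S_0^{−1} = 4^{−1} = 3 (mod 11), so α_err = 3·3 = 9 ≡ 9 = α_4. Error position i = 4.
  Consistency check: S_2/S_1 = 5·4 = 20 ≡ 9 = α_err ✓ (single-error assumption holds).
Step 4: error magnitude e = S_0/v_4 = S_0·∏_{j≠4}(α_4 − α_j) = 4·1 = 4 ≡ 4 (mod 11).
Step 5: correct position 4: c_4 = r_4 − e = 4 − 4 ≡ 0 (mod 11). Hence c = [2, 6, 7, 0, 8].
  Check: interpolating c through the α_i gives m(x) = 9 + 10·x (degree < 2) with m(α_i) = c_i for every i, so c is indeed a codeword.


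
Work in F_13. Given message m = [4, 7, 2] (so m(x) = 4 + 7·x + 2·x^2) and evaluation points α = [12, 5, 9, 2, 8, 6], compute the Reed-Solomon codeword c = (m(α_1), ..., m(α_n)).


c = [12, 11, 8, 0, 6, 1]

Message polynomial: m(x) = 4 + 7·x + 2·x^2 (mod 13).
For each evaluation point α_i, compute m(α_i) mod 13:
  α_1 = 12: Horner steps 2 → 5 → 12, so m(12) = 12.
  α_2 = 5: Horner steps 2 → 4 → 11, so m(5) = 11.
  α_3 = 9: Horner steps 2 → 12 → 8, so m(9) = 8.
  α_4 = 2: Horner steps 2 → 11 → 0, so m(2) = 0.
  α_5 = 8: Horner steps 2 → 10 → 6, so m(8) = 6.
  α_6 = 6: Horner steps 2 → 6 → 1, so m(6) = 1.
Codeword c = [12, 11, 8, 0, 6, 1] ∈ F_13^6.


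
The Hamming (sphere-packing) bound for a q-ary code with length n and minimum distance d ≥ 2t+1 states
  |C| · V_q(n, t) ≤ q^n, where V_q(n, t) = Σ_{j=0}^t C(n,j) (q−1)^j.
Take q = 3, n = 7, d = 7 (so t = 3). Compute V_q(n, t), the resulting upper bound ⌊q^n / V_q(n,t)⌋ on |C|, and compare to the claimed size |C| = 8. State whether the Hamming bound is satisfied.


V_q(n, t) = 379, q^n = 2187, Hamming bound = 5, |C| = 8 > bound (violated).

Step 1: Compute V_q(n, t) = Σ_{j=0}^3 C(n, j) (q−1)^j.
  j = 0: C(7,0)·(2)^0 = 1·1 = 1.
  j = 1: C(7,1)·(2)^1 = 7·2 = 14.
  j = 2: C(7,2)·(2)^2 = 21·4 = 84.
  j = 3: C(7,3)·(2)^3 = 35·8 = 280.
  V_q(n, t) = 1 + 14 + 84 + 280 = 379.
Step 2: q^n = 3^7 = 2187.
Step 3: Hamming bound ⌊q^n / V_q(n,t)⌋ = ⌊2187/379⌋ = 5.
Step 4: Compare |C| = 8 to 5: violated.
The claimed |C| lies above the Hamming bound, so no 3-ary code of length 7 with d ≥ 7 can have 8 codewords.


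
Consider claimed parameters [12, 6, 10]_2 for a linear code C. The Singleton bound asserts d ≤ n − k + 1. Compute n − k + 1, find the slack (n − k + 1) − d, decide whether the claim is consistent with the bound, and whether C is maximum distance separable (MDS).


Singleton RHS = n − k + 1 = 7, slack = -3, bound violated (no such code; not MDS).

Singleton bound: d ≤ n − k + 1.
Here n = 12, k = 6, so n − k + 1 = 7.
Given d = 10, check d ≤ 7: NO.
Slack = (n − k + 1) − d = -3.
The slack is negative: d = 10 exceeds n − k + 1 = 7 by 3, so the Singleton bound is violated and no linear [12, 6, 10]_2 code can exist. In particular it is not MDS (MDS requires d = n − k + 1 exactly).
Description: the claimed parameters are [12, 6, 10]_2; such a code would be impossible (violates the Singleton bound).


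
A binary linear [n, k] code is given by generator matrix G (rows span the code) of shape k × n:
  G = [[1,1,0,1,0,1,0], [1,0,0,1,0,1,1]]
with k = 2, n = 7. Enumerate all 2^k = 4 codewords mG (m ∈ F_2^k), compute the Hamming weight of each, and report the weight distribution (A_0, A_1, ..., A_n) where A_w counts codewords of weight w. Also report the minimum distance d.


Weight distribution: A_0 = 1, A_2 = 1, A_4 = 2. Minimum distance d = 2.

Enumerate all 2^2 = 4 messages m ∈ F_2^2.
For each, compute codeword c = mG in F_2^7, then tally its weight.
  m = 00 → c = 0000000, weight = 0.
  m = 10 → c = 1101010, weight = 4.
  m = 01 → c = 1001011, weight = 4.
  m = 11 → c = 0100001, weight = 2.
Tally weights:
  weight 0: 1 codewords.
  weight 2: 1 codewords.
  weight 4: 2 codewords.
Minimum distance d = smallest w > 0 with A_w > 0 = 2.
Sanity: Σ A_w = 4 = 2^2 = 4 ✓.


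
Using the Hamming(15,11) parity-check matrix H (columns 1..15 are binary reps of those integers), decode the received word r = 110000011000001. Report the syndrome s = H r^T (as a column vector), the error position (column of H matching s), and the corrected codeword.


s = (1, 1, 0, 1)^T, error position = 13, corrected codeword c = 110000011000101

Compute s = H r^T mod 2 one row at a time:
  s_1 = 1 + 1 + 0 + 0 + 0 + 0 + 0 + 1 = 3 ≡ 1 (mod 2).
  s_2 = 0 + 0 + 0 + 0 + 0 + 0 + 0 + 1 = 1 ≡ 1 (mod 2).
  s_3 = 1 + 0 + 0 + 0 + 0 + 0 + 0 + 1 = 2 ≡ 0 (mod 2).
  s_4 = 1 + 0 + 0 + 0 + 1 + 0 + 0 + 1 = 3 ≡ 1 (mod 2).
s = (1, 1, 0, 1)^T — this equals column 13 of H (binary 1101), so error is at position 13.
Correct: flip bit 13 of r = 110000011000001 to get c = 110000011000101.


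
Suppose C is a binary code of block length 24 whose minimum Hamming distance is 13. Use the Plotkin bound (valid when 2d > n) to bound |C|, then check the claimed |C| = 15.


Plotkin bound M ≤ 12; given |C| = 15 > bound (violated).

Check applicability: 2d = 26, n = 24.
2d − n = 2 > 0, so Plotkin applies.
Compute d/(2d−n) = 13/2 ≈ 6.5000.
⌊d/(2d−n)⌋ = 6.
Plotkin bound: M ≤ 2·6 = 12.
Given |C| = 15, check: VIOLATED.
This |C| is above the Plotkin bound, so no binary code with n = 24, d = 13 and 15 codewords exists.


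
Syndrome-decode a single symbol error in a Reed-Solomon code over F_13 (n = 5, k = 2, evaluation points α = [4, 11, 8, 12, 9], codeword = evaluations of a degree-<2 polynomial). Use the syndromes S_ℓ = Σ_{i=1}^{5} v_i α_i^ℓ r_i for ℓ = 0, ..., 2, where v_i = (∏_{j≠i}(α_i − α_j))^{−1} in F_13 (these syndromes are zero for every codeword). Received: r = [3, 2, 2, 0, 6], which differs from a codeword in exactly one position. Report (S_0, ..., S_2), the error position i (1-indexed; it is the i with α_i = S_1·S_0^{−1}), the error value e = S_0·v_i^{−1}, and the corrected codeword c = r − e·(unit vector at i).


S = (5, 1, 8), error at position 3, error magnitude e = 7, c = [3, 2, 8, 0, 6].

Step 1: column multipliers v_i = (∏_{j≠i}(α_i − α_j))^{−1} mod 13.
  i = 1 (α = 4): (4−11)(4−8)(4−12)(4−9) = (−7)·(−4)·(−8)·(−5) = 1120 ≡ 2, so v_1 = 2^{−1} = 7 (mod 13).
  i = 2 (α = 11): (11−4)(11−8)(11−12)(11−9) = 7·3·(−1)·2 = −42 ≡ 10, so v_2 = 10^{−1} = 4 (mod 13).
  i = 3 (α = 8): (8−4)(8−11)(8−12)(8−9) = 4·(−3)·(−4)·(−1) = −48 ≡ 4, so v_3 = 4^{−1} = 10 (mod 13).
  i = 4 (α = 12): (12−4)(12−11)(12−8)(12−9) = 8·1·4·3 = 96 ≡ 5, so v_4 = 5^{−1} = 8 (mod 13).
  i = 5 (α = 9): (9−4)(9−11)(9−8)(9−12) = 5·(−2)·1·(−3) = 30 ≡ 4, so v_5 = 4^{−1} = 10 (mod 13).
  v = [7, 4, 10, 8, 10].
Step 2: syndromes of r = [3, 2, 2, 0, 6] (all sums mod 13).
  S_0 = Σ v_i r_i = 7·3 + 4·2 + 10·2 + 8·0 + 10·6 = 109 ≡ 5.
  S_1 = Σ v_i α_i r_i = 7·4·3 + 4·11·2 + 10·8·2 + 8·12·0 + 10·9·6 = 872 ≡ 1.
  α_i^2 mod 13 = [3, 4, 12, 1, 3].
  S_2 = Σ v_i α_i^2 r_i = 7·3·3 + 4·4·2 + 10·12·2 + 8·1·0 + 10·3·6 = 515 ≡ 8.
  S = (5, 1, 8) ≠ 0, so r is not a codeword (an error is present).
Step 3: locate the error. For a single error e at position i, S_ℓ = v_i·e·α_i^ℓ, so α_err = S_1/S_0.
  S_0^{−1} = 5^{−1} = 8 (mod 13), so α_err = 1·8 = 8 ≡ 8 = α_3. Error position i = 3.
  Consistency check: S_2/S_1 = 8·1 = 8 ≡ 8 = α_err ✓ (single-error assumption holds).
Step 4: error magnitude e = S_0/v_3 = S_0·∏_{j≠3}(α_3 − α_j) = 5·4 = 20 ≡ 7 (mod 13).
Step 5: correct position 3: c_3 = r_3 − e = 2 − 7 ≡ 8 (mod 13). Hence c = [3, 2, 8, 0, 6].
  Check: interpolating c through the α_i gives m(x) = 11 + 11·x (degree < 2) with m(α_i) = c_i for every i, so c is indeed a codeword.


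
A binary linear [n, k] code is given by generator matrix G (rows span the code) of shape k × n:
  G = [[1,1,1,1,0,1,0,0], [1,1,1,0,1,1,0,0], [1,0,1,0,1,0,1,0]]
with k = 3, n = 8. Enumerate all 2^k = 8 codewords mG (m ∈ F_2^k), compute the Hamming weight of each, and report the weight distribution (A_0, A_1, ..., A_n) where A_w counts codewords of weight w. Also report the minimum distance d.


Weight distribution: A_0 = 1, A_2 = 1, A_3 = 1, A_4 = 2, A_5 = 3. Minimum distance d = 2.

Enumerate all 2^3 = 8 messages m ∈ F_2^3.
For each, compute codeword c = mG in F_2^8, then tally its weight.
  m = 000 → c = 00000000, weight = 0.
  m = 100 → c = 11110100, weight = 5.
  m = 010 → c = 11101100, weight = 5.
  m = 110 → c = 00011000, weight = 2.
  m = 001 → c = 10101010, weight = 4.
  m = 101 → c = 01011110, weight = 5.
  m = 011 → c = 01000110, weight = 3.
  m = 111 → c = 10110010, weight = 4.
Tally weights:
  weight 0: 1 codewords.
  weight 2: 1 codewords.
  weight 3: 1 codewords.
  weight 4: 2 codewords.
  weight 5: 3 codewords.
Minimum distance d = smallest w > 0 with A_w > 0 = 2.
Sanity: Σ A_w = 8 = 2^3 = 8 ✓.


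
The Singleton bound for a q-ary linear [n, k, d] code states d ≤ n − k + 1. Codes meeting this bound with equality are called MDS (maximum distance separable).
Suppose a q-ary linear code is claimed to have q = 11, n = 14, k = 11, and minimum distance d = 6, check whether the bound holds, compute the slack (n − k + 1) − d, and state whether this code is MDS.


Singleton RHS = n − k + 1 = 4, slack = -2, bound violated (no such code; not MDS).

Singleton bound: d ≤ n − k + 1.
Here n = 14, k = 11, so n − k + 1 = 4.
Given d = 6, check d ≤ 4: NO.
Slack = (n − k + 1) − d = -2.
The slack is negative: d = 6 exceeds n − k + 1 = 4 by 2, so the Singleton bound is violated and no linear [14, 11, 6]_11 code can exist. In particular it is not MDS (MDS requires d = n − k + 1 exactly).
Description: the claimed parameters are [14, 11, 6]_11; such a code would be impossible (violates the Singleton bound).


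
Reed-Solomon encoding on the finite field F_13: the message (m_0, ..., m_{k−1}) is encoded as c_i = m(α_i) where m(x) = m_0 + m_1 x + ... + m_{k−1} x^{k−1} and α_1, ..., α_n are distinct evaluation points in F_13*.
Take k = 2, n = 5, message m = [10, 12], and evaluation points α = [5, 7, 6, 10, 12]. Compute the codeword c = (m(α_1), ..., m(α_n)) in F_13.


c = [5, 3, 4, 0, 11]

Message polynomial: m(x) = 10 + 12·x (mod 13).
For each evaluation point α_i, compute m(α_i) mod 13:
  α_1 = 5: Horner steps 12 → 5, so m(5) = 5.
  α_2 = 7: Horner steps 12 → 3, so m(7) = 3.
  α_3 = 6: Horner steps 12 → 4, so m(6) = 4.
  α_4 = 10: Horner steps 12 → 0, so m(10) = 0.
  α_5 = 12: Horner steps 12 → 11, so m(12) = 11.
Codeword c = [5, 3, 4, 0, 11] ∈ F_13^5.


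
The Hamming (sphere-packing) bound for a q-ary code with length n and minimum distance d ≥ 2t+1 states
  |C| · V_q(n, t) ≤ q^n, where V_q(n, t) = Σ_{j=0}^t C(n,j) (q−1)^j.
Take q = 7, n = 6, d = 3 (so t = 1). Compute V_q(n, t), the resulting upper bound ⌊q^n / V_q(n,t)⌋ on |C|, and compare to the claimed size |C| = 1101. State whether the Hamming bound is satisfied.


V_q(n, t) = 37, q^n = 117649, Hamming bound = 3179, |C| = 1101 ≤ bound (satisfied).

Step 1: Compute V_q(n, t) = Σ_{j=0}^1 C(n, j) (q−1)^j.
  j = 0: C(6,0)·(6)^0 = 1·1 = 1.
  j = 1: C(6,1)·(6)^1 = 6·6 = 36.
  V_q(n, t) = 1 + 36 = 37.
Step 2: q^n = 7^6 = 117649.
Step 3: Hamming bound ⌊q^n / V_q(n,t)⌋ = ⌊117649/37⌋ = 3179.
Step 4: Compare |C| = 1101 to 3179: satisfied.
The claimed |C| lies below the Hamming bound.


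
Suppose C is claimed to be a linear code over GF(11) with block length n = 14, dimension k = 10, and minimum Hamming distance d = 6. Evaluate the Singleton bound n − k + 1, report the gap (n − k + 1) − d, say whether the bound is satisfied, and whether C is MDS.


Singleton RHS = n − k + 1 = 5, slack = -1, bound violated (no such code; not MDS).

Singleton bound: d ≤ n − k + 1.
Here n = 14, k = 10, so n − k + 1 = 5.
Given d = 6, check d ≤ 5: NO.
Slack = (n − k + 1) − d = -1.
The slack is negative: d = 6 exceeds n − k + 1 = 5 by 1, so the Singleton bound is violated and no linear [14, 10, 6]_11 code can exist. In particular it is not MDS (MDS requires d = n − k + 1 exactly).
Description: the claimed parameters are [14, 10, 6]_11; such a code would be impossible (violates the Singleton bound).


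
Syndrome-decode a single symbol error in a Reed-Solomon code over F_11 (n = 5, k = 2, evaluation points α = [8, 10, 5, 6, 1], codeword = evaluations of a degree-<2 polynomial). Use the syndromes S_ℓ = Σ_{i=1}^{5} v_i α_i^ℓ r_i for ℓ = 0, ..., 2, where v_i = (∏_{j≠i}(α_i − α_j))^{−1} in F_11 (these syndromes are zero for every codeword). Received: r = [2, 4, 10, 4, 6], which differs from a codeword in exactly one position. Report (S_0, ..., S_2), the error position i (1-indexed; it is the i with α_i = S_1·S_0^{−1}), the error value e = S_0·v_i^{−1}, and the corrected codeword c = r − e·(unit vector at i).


S = (10, 5, 8), error at position 4, error magnitude e = 4, c = [2, 4, 10, 0, 6].

Step 1: column multipliers v_i = (∏_{j≠i}(α_i − α_j))^{−1} mod 11.
  i = 1 (α = 8): (8−10)(8−5)(8−6)(8−1) = (−2)·3·2·7 = −84 ≡ 4, so v_1 = 4^{−1} = 3 (mod 11).
  i = 2 (α = 10): (10−8)(10−5)(10−6)(10−1) = 2·5·4·9 = 360 ≡ 8, so v_2 = 8^{−1} = 7 (mod 11).
  i = 3 (α = 5): (5−8)(5−10)(5−6)(5−1) = (−3)·(−5)·(−1)·4 = −60 ≡ 6, so v_3 = 6^{−1} = 2 (mod 11).
  i = 4 (α = 6): (6−8)(6−10)(6−5)(6−1) = (−2)·(−4)·1·5 = 40 ≡ 7, so v_4 = 7^{−1} = 8 (mod 11).
  i = 5 (α = 1): (1−8)(1−10)(1−5)(1−6) = (−7)·(−9)·(−4)·(−5) = 1260 ≡ 6, so v_5 = 6^{−1} = 2 (mod 11).
  v = [3, 7, 2, 8, 2].
Step 2: syndromes of r = [2, 4, 10, 4, 6] (all sums mod 11).
  S_0 = Σ v_i r_i = 3·2 + 7·4 + 2·10 + 8·4 + 2·6 = 98 ≡ 10.
  S_1 = Σ v_i α_i r_i = 3·8·2 + 7·10·4 + 2·5·10 + 8·6·4 + 2·1·6 = 632 ≡ 5.
  α_i^2 mod 11 = [9, 1, 3, 3, 1].
  S_2 = Σ v_i α_i^2 r_i = 3·9·2 + 7·1·4 + 2·3·10 + 8·3·4 + 2·1·6 = 250 ≡ 8.
  S = (10, 5, 8) ≠ 0, so r is not a codeword (an error is present).
Step 3: locate the error. For a single error e at position i, S_ℓ = v_i·e·α_i^ℓ, so α_err = S_1/S_0.
  S_0^{−1} = 10^{−1} = 10 (mod 11), so α_err = 5·10 = 50 ≡ 6 = α_4. Error position i = 4.
  Consistency check: S_2/S_1 = 8·9 = 72 ≡ 6 = α_err ✓ (single-error assumption holds).
Step 4: error magnitude e = S_0/v_4 = S_0·∏_{j≠4}(α_4 − α_j) = 10·7 = 70 ≡ 4 (mod 11).
Step 5: correct position 4: c_4 = r_4 − e = 4 − 4 ≡ 0 (mod 11). Hence c = [2, 4, 10, 0, 6].
  Check: interpolating c through the α_i gives m(x) = 5 + 1·x (degree < 2) with m(α_i) = c_i for every i, so c is indeed a codeword.


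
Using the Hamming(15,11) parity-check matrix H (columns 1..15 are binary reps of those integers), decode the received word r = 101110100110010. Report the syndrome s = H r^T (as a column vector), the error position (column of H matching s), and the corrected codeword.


s = (1, 0, 1, 1)^T, error position = 11, corrected codeword c = 101110100100010

Compute s = H r^T mod 2 one row at a time:
  s_1 = 0 + 0 + 1 + 1 + 0 + 0 + 1 + 0 = 3 ≡ 1 (mod 2).
  s_2 = 1 + 1 + 0 + 1 + 0 + 0 + 1 + 0 = 4 ≡ 0 (mod 2).
  s_3 = 0 + 1 + 0 + 1 + 1 + 1 + 1 + 0 = 5 ≡ 1 (mod 2).
  s_4 = 1 + 1 + 1 + 1 + 0 + 1 + 0 + 0 = 5 ≡ 1 (mod 2).
s = (1, 0, 1, 1)^T — this equals column 11 of H (binary 1011), so error is at position 11.
Correct: flip bit 11 of r = 101110100110010 to get c = 101110100100010.


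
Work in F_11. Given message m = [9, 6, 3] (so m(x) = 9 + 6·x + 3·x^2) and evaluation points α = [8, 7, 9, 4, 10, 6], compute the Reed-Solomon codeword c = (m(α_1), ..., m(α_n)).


c = [7, 0, 9, 4, 6, 10]

Message polynomial: m(x) = 9 + 6·x + 3·x^2 (mod 11).
For each evaluation point α_i, compute m(α_i) mod 11:
  α_1 = 8: Horner steps 3 → 8 → 7, so m(8) = 7.
  α_2 = 7: Horner steps 3 → 5 → 0, so m(7) = 0.
  α_3 = 9: Horner steps 3 → 0 → 9, so m(9) = 9.
  α_4 = 4: Horner steps 3 → 7 → 4, so m(4) = 4.
  α_5 = 10: Horner steps 3 → 3 → 6, so m(10) = 6.
  α_6 = 6: Horner steps 3 → 2 → 10, so m(6) = 10.
Codeword c = [7, 0, 9, 4, 6, 10] ∈ F_11^6.


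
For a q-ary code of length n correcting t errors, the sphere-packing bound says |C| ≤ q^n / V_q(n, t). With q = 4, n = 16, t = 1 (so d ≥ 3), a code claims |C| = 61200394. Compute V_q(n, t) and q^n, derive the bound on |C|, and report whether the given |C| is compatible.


V_q(n, t) = 49, q^n = 4294967296, Hamming bound = 87652393, |C| = 61200394 ≤ bound (satisfied).

Step 1: Compute V_q(n, t) = Σ_{j=0}^1 C(n, j) (q−1)^j.
  j = 0: C(16,0)·(3)^0 = 1·1 = 1.
  j = 1: C(16,1)·(3)^1 = 16·3 = 48.
  V_q(n, t) = 1 + 48 = 49.
Step 2: q^n = 4^16 = 4294967296.
Step 3: Hamming bound ⌊q^n / V_q(n,t)⌋ = ⌊4294967296/49⌋ = 87652393.
Step 4: Compare |C| = 61200394 to 87652393: satisfied.
The claimed |C| lies below the Hamming bound.


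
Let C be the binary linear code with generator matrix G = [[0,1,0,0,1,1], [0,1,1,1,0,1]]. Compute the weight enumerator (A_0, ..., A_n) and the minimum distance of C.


Weight distribution: A_0 = 1, A_3 = 2, A_4 = 1. Minimum distance d = 3.

Enumerate all 2^2 = 4 messages m ∈ F_2^2.
For each, compute codeword c = mG in F_2^6, then tally its weight.
  m = 00 → c = 000000, weight = 0.
  m = 10 → c = 010011, weight = 3.
  m = 01 → c = 011101, weight = 4.
  m = 11 → c = 001110, weight = 3.
Tally weights:
  weight 0: 1 codewords.
  weight 3: 2 codewords.
  weight 4: 1 codewords.
Minimum distance d = smallest w > 0 with A_w > 0 = 3.
Sanity: Σ A_w = 4 = 2^2 = 4 ✓.


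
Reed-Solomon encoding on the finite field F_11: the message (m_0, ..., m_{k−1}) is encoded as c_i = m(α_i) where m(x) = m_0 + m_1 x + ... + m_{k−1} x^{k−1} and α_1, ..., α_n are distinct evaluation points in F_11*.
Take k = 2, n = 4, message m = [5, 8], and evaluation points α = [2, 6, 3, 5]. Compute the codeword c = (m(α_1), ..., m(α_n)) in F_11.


c = [10, 9, 7, 1]

Message polynomial: m(x) = 5 + 8·x (mod 11).
For each evaluation point α_i, compute m(α_i) mod 11:
  α_1 = 2: Horner steps 8 → 10, so m(2) = 10.
  α_2 = 6: Horner steps 8 → 9, so m(6) = 9.
  α_3 = 3: Horner steps 8 → 7, so m(3) = 7.
  α_4 = 5: Horner steps 8 → 1, so m(5) = 1.
Codeword c = [10, 9, 7, 1] ∈ F_11^4.


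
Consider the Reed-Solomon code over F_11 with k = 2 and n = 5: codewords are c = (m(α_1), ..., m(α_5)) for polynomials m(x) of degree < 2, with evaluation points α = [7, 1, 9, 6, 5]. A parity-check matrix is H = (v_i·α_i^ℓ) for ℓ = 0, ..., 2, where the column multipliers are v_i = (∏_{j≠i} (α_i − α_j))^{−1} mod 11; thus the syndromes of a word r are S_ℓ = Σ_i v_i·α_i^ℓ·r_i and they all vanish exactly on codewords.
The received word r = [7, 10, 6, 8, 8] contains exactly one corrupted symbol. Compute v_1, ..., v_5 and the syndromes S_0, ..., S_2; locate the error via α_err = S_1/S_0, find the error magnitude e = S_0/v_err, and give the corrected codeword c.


S = (7, 9, 10), error at position 4, error magnitude e = 6, c = [7, 10, 6, 2, 8].

Step 1: column multipliers v_i = (∏_{j≠i}(α_i − α_j))^{−1} mod 11.
  i = 1 (α = 7): (7−1)(7−9)(7−6)(7−5) = 6·(−2)·1·2 = −24 ≡ 9, so v_1 = 9^{−1} = 5 (mod 11).
  i = 2 (α = 1): (1−7)(1−9)(1−6)(1−5) = (−6)·(−8)·(−5)·(−4) = 960 ≡ 3, so v_2 = 3^{−1} = 4 (mod 11).
  i = 3 (α = 9): (9−7)(9−1)(9−6)(9−5) = 2·8·3·4 = 192 ≡ 5, so v_3 = 5^{−1} = 9 (mod 11).
  i = 4 (α = 6): (6−7)(6−1)(6−9)(6−5) = (−1)·5·(−3)·1 = 15 ≡ 4, so v_4 = 4^{−1} = 3 (mod 11).
  i = 5 (α = 5): (5−7)(5−1)(5−9)(5−6) = (−2)·4·(−4)·(−1) = −32 ≡ 1, so v_5 = 1^{−1} = 1 (mod 11).
  v = [5, 4, 9, 3, 1].
Step 2: syndromes of r = [7, 10, 6, 8, 8] (all sums mod 11).
  S_0 = Σ v_i r_i = 5·7 + 4·10 + 9·6 + 3·8 + 1·8 = 161 ≡ 7.
  S_1 = Σ v_i α_i r_i = 5·7·7 + 4·1·10 + 9·9·6 + 3·6·8 + 1·5·8 = 955 ≡ 9.
  α_i^2 mod 11 = [5, 1, 4, 3, 3].
  S_2 = Σ v_i α_i^2 r_i = 5·5·7 + 4·1·10 + 9·4·6 + 3·3·8 + 1·3·8 = 527 ≡ 10.
  S = (7, 9, 10) ≠ 0, so r is not a codeword (an error is present).
Step 3: locate the error. For a single error e at position i, S_ℓ = v_i·e·α_i^ℓ, so α_err = S_1/S_0.
  S_0^{−1} = 7^{−1} = 8 (mod 11), so α_err = 9·8 = 72 ≡ 6 = α_4. Error position i = 4.
  Consistency check: S_2/S_1 = 10·5 = 50 ≡ 6 = α_err ✓ (single-error assumption holds).
Step 4: error magnitude e = S_0/v_4 = S_0·∏_{j≠4}(α_4 − α_j) = 7·4 = 28 ≡ 6 (mod 11).
Step 5: correct position 4: c_4 = r_4 − e = 8 − 6 ≡ 2 (mod 11). Hence c = [7, 10, 6, 2, 8].
  Check: interpolating c through the α_i gives m(x) = 5 + 5·x (degree < 2) with m(α_i) = c_i for every i, so c is indeed a codeword.


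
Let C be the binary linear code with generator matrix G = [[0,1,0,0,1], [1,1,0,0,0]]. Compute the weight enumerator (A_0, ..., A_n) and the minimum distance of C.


Weight distribution: A_0 = 1, A_2 = 3. Minimum distance d = 2.

Enumerate all 2^2 = 4 messages m ∈ F_2^2.
For each, compute codeword c = mG in F_2^5, then tally its weight.
  m = 00 → c = 00000, weight = 0.
  m = 10 → c = 01001, weight = 2.
  m = 01 → c = 11000, weight = 2.
  m = 11 → c = 10001, weight = 2.
Tally weights:
  weight 0: 1 codewords.
  weight 2: 3 codewords.
Minimum distance d = smallest w > 0 with A_w > 0 = 2.
Sanity: Σ A_w = 4 = 2^2 = 4 ✓.


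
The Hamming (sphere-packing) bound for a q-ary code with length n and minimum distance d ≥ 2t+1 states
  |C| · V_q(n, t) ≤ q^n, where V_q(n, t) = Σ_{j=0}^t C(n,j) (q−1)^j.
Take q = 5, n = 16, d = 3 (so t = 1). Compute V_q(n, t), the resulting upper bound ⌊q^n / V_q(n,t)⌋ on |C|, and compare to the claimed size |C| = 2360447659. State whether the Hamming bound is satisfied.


V_q(n, t) = 65, q^n = 152587890625, Hamming bound = 2347506009, |C| = 2360447659 > bound (violated).

Step 1: Compute V_q(n, t) = Σ_{j=0}^1 C(n, j) (q−1)^j.
  j = 0: C(16,0)·(4)^0 = 1·1 = 1.
  j = 1: C(16,1)·(4)^1 = 16·4 = 64.
  V_q(n, t) = 1 + 64 = 65.
Step 2: q^n = 5^16 = 152587890625.
Step 3: Hamming bound ⌊q^n / V_q(n,t)⌋ = ⌊152587890625/65⌋ = 2347506009.
Step 4: Compare |C| = 2360447659 to 2347506009: violated.
The claimed |C| lies above the Hamming bound, so no 5-ary code of length 16 with d ≥ 3 can have 2360447659 codewords.


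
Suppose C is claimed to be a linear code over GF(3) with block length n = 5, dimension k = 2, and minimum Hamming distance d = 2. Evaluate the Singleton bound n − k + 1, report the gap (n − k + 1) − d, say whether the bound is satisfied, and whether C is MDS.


Singleton RHS = n − k + 1 = 4, slack = 2, bound satisfied, not MDS.

Singleton bound: d ≤ n − k + 1.
Here n = 5, k = 2, so n − k + 1 = 4.
Given d = 2, check d ≤ 4: YES.
Slack = (n − k + 1) − d = 2.
The code is NOT MDS (slack = 2 > 0).
Description: the claimed parameters are [5, 2, 2]_3; such a code would be non-MDS.


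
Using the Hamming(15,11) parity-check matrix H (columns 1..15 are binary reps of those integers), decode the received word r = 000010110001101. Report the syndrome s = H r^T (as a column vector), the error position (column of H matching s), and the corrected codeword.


s = (0, 1, 0, 0)^T, error position = 4, corrected codeword c = 000110110001101

Compute s = H r^T mod 2 one row at a time:
  s_1 = 1 + 0 + 0 + 0 + 1 + 1 + 0 + 1 = 4 ≡ 0 (mod 2).
  s_2 = 0 + 1 + 0 + 1 + 1 + 1 + 0 + 1 = 5 ≡ 1 (mod 2).
  s_3 = 0 + 0 + 0 + 1 + 0 + 0 + 0 + 1 = 2 ≡ 0 (mod 2).
  s_4 = 0 + 0 + 1 + 1 + 0 + 0 + 1 + 1 = 4 ≡ 0 (mod 2).
s = (0, 1, 0, 0)^T — this equals column 4 of H (binary 0100), so error is at position 4.
Correct: flip bit 4 of r = 000010110001101 to get c = 000110110001101.


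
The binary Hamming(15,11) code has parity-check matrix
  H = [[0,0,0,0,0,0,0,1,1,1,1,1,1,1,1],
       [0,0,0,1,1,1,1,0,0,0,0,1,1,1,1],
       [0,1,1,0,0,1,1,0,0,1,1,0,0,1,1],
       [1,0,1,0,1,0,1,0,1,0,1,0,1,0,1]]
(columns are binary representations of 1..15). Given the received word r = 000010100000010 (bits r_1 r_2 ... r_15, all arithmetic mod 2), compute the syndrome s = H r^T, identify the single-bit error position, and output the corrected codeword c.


s = (1, 1, 0, 0)^T, error position = 12, corrected codeword c = 000010100001010

Compute s = H r^T mod 2 one row at a time:
  s_1 = 0 + 0 + 0 + 0 + 0 + 0 + 1 + 0 = 1 ≡ 1 (mod 2).
  s_2 = 0 + 1 + 0 + 1 + 0 + 0 + 1 + 0 = 3 ≡ 1 (mod 2).
  s_3 = 0 + 0 + 0 + 1 + 0 + 0 + 1 + 0 = 2 ≡ 0 (mod 2).
  s_4 = 0 + 0 + 1 + 1 + 0 + 0 + 0 + 0 = 2 ≡ 0 (mod 2).
s = (1, 1, 0, 0)^T — this equals column 12 of H (binary 1100), so error is at position 12.
Correct: flip bit 12 of r = 000010100000010 to get c = 000010100001010.


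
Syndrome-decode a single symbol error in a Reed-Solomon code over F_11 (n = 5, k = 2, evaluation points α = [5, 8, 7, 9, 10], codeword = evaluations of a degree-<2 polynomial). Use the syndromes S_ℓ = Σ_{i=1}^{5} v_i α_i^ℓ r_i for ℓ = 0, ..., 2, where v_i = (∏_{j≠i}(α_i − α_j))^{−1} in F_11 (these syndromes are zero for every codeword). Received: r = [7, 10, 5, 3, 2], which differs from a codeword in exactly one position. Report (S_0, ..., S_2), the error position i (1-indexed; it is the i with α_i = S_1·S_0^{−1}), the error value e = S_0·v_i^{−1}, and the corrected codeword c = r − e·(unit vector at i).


S = (1, 8, 9), error at position 2, error magnitude e = 6, c = [7, 4, 5, 3, 2].

Step 1: column multipliers v_i = (∏_{j≠i}(α_i − α_j))^{−1} mod 11.
  i = 1 (α = 5): (5−8)(5−7)(5−9)(5−10) = (−3)·(−2)·(−4)·(−5) = 120 ≡ 10, so v_1 = 10^{−1} = 10 (mod 11).
  i = 2 (α = 8): (8−5)(8−7)(8−9)(8−10) = 3·1·(−1)·(−2) = 6 ≡ 6, so v_2 = 6^{−1} = 2 (mod 11).
  i = 3 (α = 7): (7−5)(7−8)(7−9)(7−10) = 2·(−1)·(−2)·(−3) = −12 ≡ 10, so v_3 = 10^{−1} = 10 (mod 11).
  i = 4 (α = 9): (9−5)(9−8)(9−7)(9−10) = 4·1·2·(−1) = −8 ≡ 3, so v_4 = 3^{−1} = 4 (mod 11).
  i = 5 (α = 10): (10−5)(10−8)(10−7)(10−9) = 5·2·3·1 = 30 ≡ 8, so v_5 = 8^{−1} = 7 (mod 11).
  v = [10, 2, 10, 4, 7].
Step 2: syndromes of r = [7, 10, 5, 3, 2] (all sums mod 11).
  S_0 = Σ v_i r_i = 10·7 + 2·10 + 10·5 + 4·3 + 7·2 = 166 ≡ 1.
  S_1 = Σ v_i α_i r_i = 10·5·7 + 2·8·10 + 10·7·5 + 4·9·3 + 7·10·2 = 1108 ≡ 8.
  α_i^2 mod 11 = [3, 9, 5, 4, 1].
  S_2 = Σ v_i α_i^2 r_i = 10·3·7 + 2·9·10 + 10·5·5 + 4·4·3 + 7·1·2 = 702 ≡ 9.
  S = (1, 8, 9) ≠ 0, so r is not a codeword (an error is present).
Step 3: locate the error. For a single error e at position i, S_ℓ = v_i·e·α_i^ℓ, so α_err = S_1/S_0.
  S_0^{−1} = 1^{−1} = 1 (mod 11), so α_err = 8·1 = 8 ≡ 8 = α_2. Error position i = 2.
  Consistency check: S_2/S_1 = 9·7 = 63 ≡ 8 = α_err ✓ (single-error assumption holds).
Step 4: error magnitude e = S_0/v_2 = S_0·∏_{j≠2}(α_2 − α_j) = 1·6 = 6 ≡ 6 (mod 11).
Step 5: correct position 2: c_2 = r_2 − e = 10 − 6 ≡ 4 (mod 11). Hence c = [7, 4, 5, 3, 2].
  Check: interpolating c through the α_i gives m(x) = 1 + 10·x (degree < 2) with m(α_i) = c_i for every i, so c is indeed a codeword.
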